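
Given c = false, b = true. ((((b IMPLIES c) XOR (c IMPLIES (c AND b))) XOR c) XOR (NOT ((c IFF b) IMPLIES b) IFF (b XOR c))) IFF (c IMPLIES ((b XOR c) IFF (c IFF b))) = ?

true

b IMPLIES c = true IMPLIES false = false
c AND b = false AND true = false
c IMPLIES (c AND b) = false IMPLIES false = true
(b IMPLIES c) XOR (c IMPLIES (c AND b)) = false XOR true = true
((b IMPLIES c) XOR (c IMPLIES (c AND b))) XOR c = true XOR false = true
c IFF b = false IFF true = false
(c IFF b) IMPLIES b = false IMPLIES true = true
NOT ((c IFF b) IMPLIES b) = NOT true = false
b XOR c = true XOR false = true
NOT ((c IFF b) IMPLIES b) IFF (b XOR c) = false IFF true = false
(((b IMPLIES c) XOR (c IMPLIES (c AND b))) XOR c) XOR (NOT ((c IFF b) IMPLIES b) IFF (b XOR c)) = true XOR false = true
b XOR c = true XOR false = true
c IFF b = false IFF true = false
(b XOR c) IFF (c IFF b) = true IFF false = false
c IMPLIES ((b XOR c) IFF (c IFF b)) = false IMPLIES false = true
((((b IMPLIES c) XOR (c IMPLIES (c AND b))) XOR c) XOR (NOT ((c IFF b) IMPLIES b) IFF (b XOR c))) IFF (c IMPLIES ((b XOR c) IFF (c IFF b))) = true IFF true = true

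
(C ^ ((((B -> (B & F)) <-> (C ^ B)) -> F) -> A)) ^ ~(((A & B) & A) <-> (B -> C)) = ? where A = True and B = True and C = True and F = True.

B & F = True & True = True
B -> (B & F) = True -> True = True
C ^ B = True ^ True = False
(B -> (B & F)) <-> (C ^ B) = True <-> False = False
((B -> (B & F)) <-> (C ^ B)) -> F = False -> True = True
(((B -> (B & F)) <-> (C ^ B)) -> F) -> A = True -> True = True
C ^ ((((B -> (B & F)) <-> (C ^ B)) -> F) -> A) = True ^ True = False
A & B = True & True = True
(A & B) & A = True & True = True
B -> C = True -> True = True
((A & B) & A) <-> (B -> C) = True <-> True = True
~(((A & B) & A) <-> (B -> C)) = ~True = False
(C ^ ((((B -> (B & F)) <-> (C ^ B)) -> F) -> A)) ^ ~(((A & B) & A) <-> (B -> C)) = False ^ False = False

False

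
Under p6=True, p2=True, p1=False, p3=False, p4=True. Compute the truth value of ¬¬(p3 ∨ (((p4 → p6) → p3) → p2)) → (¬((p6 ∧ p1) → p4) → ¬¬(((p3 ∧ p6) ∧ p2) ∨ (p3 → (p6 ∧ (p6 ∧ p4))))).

p4 → p6 = True → True = True
(p4 → p6) → p3 = True → False = False
((p4 → p6) → p3) → p2 = False → True = True
p3 ∨ (((p4 → p6) → p3) → p2) = False ∨ True = True
¬(p3 ∨ (((p4 → p6) → p3) → p2)) = ¬True = False
¬¬(p3 ∨ (((p4 → p6) → p3) → p2)) = ¬False = True
p6 ∧ p1 = True ∧ False = False
(p6 ∧ p1) → p4 = False → True = True
¬((p6 ∧ p1) → p4) = ¬True = False
p3 ∧ p6 = False ∧ True = False
(p3 ∧ p6) ∧ p2 = False ∧ True = False
p6 ∧ p4 = True ∧ True = True
p6 ∧ (p6 ∧ p4) = True ∧ True = True
p3 → (p6 ∧ (p6 ∧ p4)) = False → True = True
((p3 ∧ p6) ∧ p2) ∨ (p3 → (p6 ∧ (p6 ∧ p4))) = False ∨ True = True
¬(((p3 ∧ p6) ∧ p2) ∨ (p3 → (p6 ∧ (p6 ∧ p4)))) = ¬True = False
¬¬(((p3 ∧ p6) ∧ p2) ∨ (p3 → (p6 ∧ (p6 ∧ p4)))) = ¬False = True
¬((p6 ∧ p1) → p4) → ¬¬(((p3 ∧ p6) ∧ p2) ∨ (p3 → (p6 ∧ (p6 ∧ p4)))) = False → True = True
¬¬(p3 ∨ (((p4 → p6) → p3) → p2)) → (¬((p6 ∧ p1) → p4) → ¬¬(((p3 ∧ p6) ∧ p2) ∨ (p3 → (p6 ∧ (p6 ∧ p4))))) = True → True = True

True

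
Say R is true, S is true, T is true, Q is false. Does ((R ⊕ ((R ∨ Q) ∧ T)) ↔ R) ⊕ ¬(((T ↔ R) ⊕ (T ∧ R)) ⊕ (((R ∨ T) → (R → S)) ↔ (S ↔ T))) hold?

Substituting R=True, S=True, T=True, Q=False:
R ∨ Q = True ∨ False = True
(R ∨ Q) ∧ T = True ∧ True = True
R ⊕ ((R ∨ Q) ∧ T) = True ⊕ True = False
(R ⊕ ((R ∨ Q) ∧ T)) ↔ R = False ↔ True = False
T ↔ R = True ↔ True = True
T ∧ R = True ∧ True = True
(T ↔ R) ⊕ (T ∧ R) = True ⊕ True = False
R ∨ T = True ∨ True = True
R → S = True → True = True
(R ∨ T) → (R → S) = True → True = True
S ↔ T = True ↔ True = True
((R ∨ T) → (R → S)) ↔ (S ↔ T) = True ↔ True = True
((T ↔ R) ⊕ (T ∧ R)) ⊕ (((R ∨ T) → (R → S)) ↔ (S ↔ T)) = False ⊕ True = True
¬(((T ↔ R) ⊕ (T ∧ R)) ⊕ (((R ∨ T) → (R → S)) ↔ (S ↔ T))) = ¬True = False
((R ⊕ ((R ∨ Q) ∧ T)) ↔ R) ⊕ ¬(((T ↔ R) ⊕ (T ∧ R)) ⊕ (((R ∨ T) → (R → S)) ↔ (S ↔ T))) = False ⊕ False = False

False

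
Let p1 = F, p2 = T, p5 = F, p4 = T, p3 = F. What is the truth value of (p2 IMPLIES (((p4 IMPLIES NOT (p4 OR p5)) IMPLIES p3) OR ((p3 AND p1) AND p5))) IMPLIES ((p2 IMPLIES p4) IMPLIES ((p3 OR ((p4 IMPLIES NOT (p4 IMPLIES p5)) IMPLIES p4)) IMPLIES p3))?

F

p4 OR p5 = T OR F = T
NOT (p4 OR p5) = NOT T = F
p4 IMPLIES NOT (p4 OR p5) = T IMPLIES F = F
(p4 IMPLIES NOT (p4 OR p5)) IMPLIES p3 = F IMPLIES F = T
p3 AND p1 = F AND F = F
(p3 AND p1) AND p5 = F AND F = F
((p4 IMPLIES NOT (p4 OR p5)) IMPLIES p3) OR ((p3 AND p1) AND p5) = T OR F = T
p2 IMPLIES (((p4 IMPLIES NOT (p4 OR p5)) IMPLIES p3) OR ((p3 AND p1) AND p5)) = T IMPLIES T = T
p2 IMPLIES p4 = T IMPLIES T = T
p4 IMPLIES p5 = T IMPLIES F = F
NOT (p4 IMPLIES p5) = NOT F = T
p4 IMPLIES NOT (p4 IMPLIES p5) = T IMPLIES T = T
(p4 IMPLIES NOT (p4 IMPLIES p5)) IMPLIES p4 = T IMPLIES T = T
p3 OR ((p4 IMPLIES NOT (p4 IMPLIES p5)) IMPLIES p4) = F OR T = T
(p3 OR ((p4 IMPLIES NOT (p4 IMPLIES p5)) IMPLIES p4)) IMPLIES p3 = T IMPLIES F = F
(p2 IMPLIES p4) IMPLIES ((p3 OR ((p4 IMPLIES NOT (p4 IMPLIES p5)) IMPLIES p4)) IMPLIES p3) = T IMPLIES F = F
(p2 IMPLIES (((p4 IMPLIES NOT (p4 OR p5)) IMPLIES p3) OR ((p3 AND p1) AND p5))) IMPLIES ((p2 IMPLIES p4) IMPLIES ((p3 OR ((p4 IMPLIES NOT (p4 IMPLIES p5)) IMPLIES p4)) IMPLIES p3)) = T IMPLIES F = F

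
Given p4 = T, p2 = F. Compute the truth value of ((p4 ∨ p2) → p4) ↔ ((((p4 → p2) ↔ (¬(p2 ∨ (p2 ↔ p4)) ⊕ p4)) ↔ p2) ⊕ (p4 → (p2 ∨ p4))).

T

Substituting p4=T, p2=F:
p4 ∨ p2 = T ∨ F = T
(p4 ∨ p2) → p4 = T → T = T
p4 → p2 = T → F = F
p2 ↔ p4 = F ↔ T = F
p2 ∨ (p2 ↔ p4) = F ∨ F = F
¬(p2 ∨ (p2 ↔ p4)) = ¬F = T
¬(p2 ∨ (p2 ↔ p4)) ⊕ p4 = T ⊕ T = F
(p4 → p2) ↔ (¬(p2 ∨ (p2 ↔ p4)) ⊕ p4) = F ↔ F = T
((p4 → p2) ↔ (¬(p2 ∨ (p2 ↔ p4)) ⊕ p4)) ↔ p2 = T ↔ F = F
p2 ∨ p4 = F ∨ T = T
p4 → (p2 ∨ p4) = T → T = T
(((p4 → p2) ↔ (¬(p2 ∨ (p2 ↔ p4)) ⊕ p4)) ↔ p2) ⊕ (p4 → (p2 ∨ p4)) = F ⊕ T = T
((p4 ∨ p2) → p4) ↔ ((((p4 → p2) ↔ (¬(p2 ∨ (p2 ↔ p4)) ⊕ p4)) ↔ p2) ⊕ (p4 → (p2 ∨ p4))) = T ↔ T = T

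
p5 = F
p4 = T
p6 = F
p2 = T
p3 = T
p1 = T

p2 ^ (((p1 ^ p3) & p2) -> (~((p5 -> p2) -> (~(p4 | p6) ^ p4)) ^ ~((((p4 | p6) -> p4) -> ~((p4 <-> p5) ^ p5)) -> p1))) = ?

F

Substituting p5=F, p4=T, p6=F, p2=T, p3=T, p1=T:
p1 ^ p3 = T ^ T = F
(p1 ^ p3) & p2 = F & T = F
p5 -> p2 = F -> T = T
p4 | p6 = T | F = T
~(p4 | p6) = ~T = F
~(p4 | p6) ^ p4 = F ^ T = T
(p5 -> p2) -> (~(p4 | p6) ^ p4) = T -> T = T
~((p5 -> p2) -> (~(p4 | p6) ^ p4)) = ~T = F
p4 | p6 = T | F = T
(p4 | p6) -> p4 = T -> T = T
p4 <-> p5 = T <-> F = F
(p4 <-> p5) ^ p5 = F ^ F = F
~((p4 <-> p5) ^ p5) = ~F = T
((p4 | p6) -> p4) -> ~((p4 <-> p5) ^ p5) = T -> T = T
(((p4 | p6) -> p4) -> ~((p4 <-> p5) ^ p5)) -> p1 = T -> T = T
~((((p4 | p6) -> p4) -> ~((p4 <-> p5) ^ p5)) -> p1) = ~T = F
~((p5 -> p2) -> (~(p4 | p6) ^ p4)) ^ ~((((p4 | p6) -> p4) -> ~((p4 <-> p5) ^ p5)) -> p1) = F ^ F = F
((p1 ^ p3) & p2) -> (~((p5 -> p2) -> (~(p4 | p6) ^ p4)) ^ ~((((p4 | p6) -> p4) -> ~((p4 <-> p5) ^ p5)) -> p1)) = F -> F = T
p2 ^ (((p1 ^ p3) & p2) -> (~((p5 -> p2) -> (~(p4 | p6) ^ p4)) ^ ~((((p4 | p6) -> p4) -> ~((p4 <-> p5) ^ p5)) -> p1))) = T ^ T = F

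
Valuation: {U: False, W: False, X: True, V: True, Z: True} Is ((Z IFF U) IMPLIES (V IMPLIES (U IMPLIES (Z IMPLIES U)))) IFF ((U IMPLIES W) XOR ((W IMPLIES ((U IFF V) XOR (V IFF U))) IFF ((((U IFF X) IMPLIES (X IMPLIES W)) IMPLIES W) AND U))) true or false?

True

Z IFF U = True IFF False = False
Z IMPLIES U = True IMPLIES False = False
U IMPLIES (Z IMPLIES U) = False IMPLIES False = True
V IMPLIES (U IMPLIES (Z IMPLIES U)) = True IMPLIES True = True
(Z IFF U) IMPLIES (V IMPLIES (U IMPLIES (Z IMPLIES U))) = False IMPLIES True = True
U IMPLIES W = False IMPLIES False = True
U IFF V = False IFF True = False
V IFF U = True IFF False = False
(U IFF V) XOR (V IFF U) = False XOR False = False
W IMPLIES ((U IFF V) XOR (V IFF U)) = False IMPLIES False = True
U IFF X = False IFF True = False
X IMPLIES W = True IMPLIES False = False
(U IFF X) IMPLIES (X IMPLIES W) = False IMPLIES False = True
((U IFF X) IMPLIES (X IMPLIES W)) IMPLIES W = True IMPLIES False = False
(((U IFF X) IMPLIES (X IMPLIES W)) IMPLIES W) AND U = False AND False = False
(W IMPLIES ((U IFF V) XOR (V IFF U))) IFF ((((U IFF X) IMPLIES (X IMPLIES W)) IMPLIES W) AND U) = True IFF False = False
(U IMPLIES W) XOR ((W IMPLIES ((U IFF V) XOR (V IFF U))) IFF ((((U IFF X) IMPLIES (X IMPLIES W)) IMPLIES W) AND U)) = True XOR False = True
((Z IFF U) IMPLIES (V IMPLIES (U IMPLIES (Z IMPLIES U)))) IFF ((U IMPLIES W) XOR ((W IMPLIES ((U IFF V) XOR (V IFF U))) IFF ((((U IFF X) IMPLIES (X IMPLIES W)) IMPLIES W) AND U))) = True IFF True = True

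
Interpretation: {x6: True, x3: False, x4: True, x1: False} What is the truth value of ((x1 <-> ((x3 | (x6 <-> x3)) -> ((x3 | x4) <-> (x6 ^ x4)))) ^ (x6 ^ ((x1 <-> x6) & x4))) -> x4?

Substituting x6=True, x3=False, x4=True, x1=False:
x6 <-> x3 = True <-> False = False
x3 | (x6 <-> x3) = False | False = False
x3 | x4 = False | True = True
x6 ^ x4 = True ^ True = False
(x3 | x4) <-> (x6 ^ x4) = True <-> False = False
(x3 | (x6 <-> x3)) -> ((x3 | x4) <-> (x6 ^ x4)) = False -> False = True
x1 <-> ((x3 | (x6 <-> x3)) -> ((x3 | x4) <-> (x6 ^ x4))) = False <-> True = False
x1 <-> x6 = False <-> True = False
(x1 <-> x6) & x4 = False & True = False
x6 ^ ((x1 <-> x6) & x4) = True ^ False = True
(x1 <-> ((x3 | (x6 <-> x3)) -> ((x3 | x4) <-> (x6 ^ x4)))) ^ (x6 ^ ((x1 <-> x6) & x4)) = False ^ True = True
((x1 <-> ((x3 | (x6 <-> x3)) -> ((x3 | x4) <-> (x6 ^ x4)))) ^ (x6 ^ ((x1 <-> x6) & x4))) -> x4 = True -> True = True

True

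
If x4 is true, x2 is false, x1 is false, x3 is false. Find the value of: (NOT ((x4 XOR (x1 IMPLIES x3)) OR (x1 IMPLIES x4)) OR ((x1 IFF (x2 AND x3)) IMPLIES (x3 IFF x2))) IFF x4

x1 IMPLIES x3 = False IMPLIES False = True
x4 XOR (x1 IMPLIES x3) = True XOR True = False
x1 IMPLIES x4 = False IMPLIES True = True
(x4 XOR (x1 IMPLIES x3)) OR (x1 IMPLIES x4) = False OR True = True
NOT ((x4 XOR (x1 IMPLIES x3)) OR (x1 IMPLIES x4)) = NOT True = False
x2 AND x3 = False AND False = False
x1 IFF (x2 AND x3) = False IFF False = True
x3 IFF x2 = False IFF False = True
(x1 IFF (x2 AND x3)) IMPLIES (x3 IFF x2) = True IMPLIES True = True
NOT ((x4 XOR (x1 IMPLIES x3)) OR (x1 IMPLIES x4)) OR ((x1 IFF (x2 AND x3)) IMPLIES (x3 IFF x2)) = False OR True = True
(NOT ((x4 XOR (x1 IMPLIES x3)) OR (x1 IMPLIES x4)) OR ((x1 IFF (x2 AND x3)) IMPLIES (x3 IFF x2))) IFF x4 = True IFF True = True

True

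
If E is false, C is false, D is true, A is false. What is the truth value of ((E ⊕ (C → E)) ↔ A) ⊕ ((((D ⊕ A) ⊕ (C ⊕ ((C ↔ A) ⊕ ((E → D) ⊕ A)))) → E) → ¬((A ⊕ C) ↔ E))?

C → E = F → F = T
E ⊕ (C → E) = F ⊕ T = T
(E ⊕ (C → E)) ↔ A = T ↔ F = F
D ⊕ A = T ⊕ F = T
C ↔ A = F ↔ F = T
E → D = F → T = T
(E → D) ⊕ A = T ⊕ F = T
(C ↔ A) ⊕ ((E → D) ⊕ A) = T ⊕ T = F
C ⊕ ((C ↔ A) ⊕ ((E → D) ⊕ A)) = F ⊕ F = F
(D ⊕ A) ⊕ (C ⊕ ((C ↔ A) ⊕ ((E → D) ⊕ A))) = T ⊕ F = T
((D ⊕ A) ⊕ (C ⊕ ((C ↔ A) ⊕ ((E → D) ⊕ A)))) → E = T → F = F
A ⊕ C = F ⊕ F = F
(A ⊕ C) ↔ E = F ↔ F = T
¬((A ⊕ C) ↔ E) = ¬T = F
(((D ⊕ A) ⊕ (C ⊕ ((C ↔ A) ⊕ ((E → D) ⊕ A)))) → E) → ¬((A ⊕ C) ↔ E) = F → F = T
((E ⊕ (C → E)) ↔ A) ⊕ ((((D ⊕ A) ⊕ (C ⊕ ((C ↔ A) ⊕ ((E → D) ⊕ A)))) → E) → ¬((A ⊕ C) ↔ E)) = F ⊕ T = T

T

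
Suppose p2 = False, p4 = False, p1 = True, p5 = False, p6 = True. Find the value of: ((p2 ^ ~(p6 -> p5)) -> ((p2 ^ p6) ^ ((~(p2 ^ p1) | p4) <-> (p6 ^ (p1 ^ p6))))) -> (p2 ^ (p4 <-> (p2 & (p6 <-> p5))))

True

Substituting p2=False, p4=False, p1=True, p5=False, p6=True:
p6 -> p5 = True -> False = False
~(p6 -> p5) = ~False = True
p2 ^ ~(p6 -> p5) = False ^ True = True
p2 ^ p6 = False ^ True = True
p2 ^ p1 = False ^ True = True
~(p2 ^ p1) = ~True = False
~(p2 ^ p1) | p4 = False | False = False
p1 ^ p6 = True ^ True = False
p6 ^ (p1 ^ p6) = True ^ False = True
(~(p2 ^ p1) | p4) <-> (p6 ^ (p1 ^ p6)) = False <-> True = False
(p2 ^ p6) ^ ((~(p2 ^ p1) | p4) <-> (p6 ^ (p1 ^ p6))) = True ^ False = True
(p2 ^ ~(p6 -> p5)) -> ((p2 ^ p6) ^ ((~(p2 ^ p1) | p4) <-> (p6 ^ (p1 ^ p6)))) = True -> True = True
p6 <-> p5 = True <-> False = False
p2 & (p6 <-> p5) = False & False = False
p4 <-> (p2 & (p6 <-> p5)) = False <-> False = True
p2 ^ (p4 <-> (p2 & (p6 <-> p5))) = False ^ True = True
((p2 ^ ~(p6 -> p5)) -> ((p2 ^ p6) ^ ((~(p2 ^ p1) | p4) <-> (p6 ^ (p1 ^ p6))))) -> (p2 ^ (p4 <-> (p2 & (p6 <-> p5)))) = True -> True = True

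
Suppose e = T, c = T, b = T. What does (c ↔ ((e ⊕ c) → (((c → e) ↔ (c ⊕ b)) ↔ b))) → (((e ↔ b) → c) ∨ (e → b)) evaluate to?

T

Substituting e=T, c=T, b=T:
e ⊕ c = T ⊕ T = F
c → e = T → T = T
c ⊕ b = T ⊕ T = F
(c → e) ↔ (c ⊕ b) = T ↔ F = F
((c → e) ↔ (c ⊕ b)) ↔ b = F ↔ T = F
(e ⊕ c) → (((c → e) ↔ (c ⊕ b)) ↔ b) = F → F = T
c ↔ ((e ⊕ c) → (((c → e) ↔ (c ⊕ b)) ↔ b)) = T ↔ T = T
e ↔ b = T ↔ T = T
(e ↔ b) → c = T → T = T
e → b = T → T = T
((e ↔ b) → c) ∨ (e → b) = T ∨ T = T
(c ↔ ((e ⊕ c) → (((c → e) ↔ (c ⊕ b)) ↔ b))) → (((e ↔ b) → c) ∨ (e → b)) = T → T = T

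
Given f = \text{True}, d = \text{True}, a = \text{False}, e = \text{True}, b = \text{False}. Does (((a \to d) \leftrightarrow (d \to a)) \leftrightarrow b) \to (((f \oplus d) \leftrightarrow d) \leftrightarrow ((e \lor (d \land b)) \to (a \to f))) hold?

\text{False}

a \to d = \text{False} \to \text{True} = \text{True}
d \to a = \text{True} \to \text{False} = \text{False}
(a \to d) \leftrightarrow (d \to a) = \text{True} \leftrightarrow \text{False} = \text{False}
((a \to d) \leftrightarrow (d \to a)) \leftrightarrow b = \text{False} \leftrightarrow \text{False} = \text{True}
f \oplus d = \text{True} \oplus \text{True} = \text{False}
(f \oplus d) \leftrightarrow d = \text{False} \leftrightarrow \text{True} = \text{False}
d \land b = \text{True} \land \text{False} = \text{False}
e \lor (d \land b) = \text{True} \lor \text{False} = \text{True}
a \to f = \text{False} \to \text{True} = \text{True}
(e \lor (d \land b)) \to (a \to f) = \text{True} \to \text{True} = \text{True}
((f \oplus d) \leftrightarrow d) \leftrightarrow ((e \lor (d \land b)) \to (a \to f)) = \text{False} \leftrightarrow \text{True} = \text{False}
(((a \to d) \leftrightarrow (d \to a)) \leftrightarrow b) \to (((f \oplus d) \leftrightarrow d) \leftrightarrow ((e \lor (d \land b)) \to (a \to f))) = \text{True} \to \text{False} = \text{False}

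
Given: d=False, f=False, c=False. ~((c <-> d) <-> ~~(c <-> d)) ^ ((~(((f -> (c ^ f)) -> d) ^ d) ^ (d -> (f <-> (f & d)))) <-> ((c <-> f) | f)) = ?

False

Substituting d=False, f=False, c=False:
c <-> d = False <-> False = True
c <-> d = False <-> False = True
~(c <-> d) = ~True = False
~~(c <-> d) = ~False = True
(c <-> d) <-> ~~(c <-> d) = True <-> True = True
~((c <-> d) <-> ~~(c <-> d)) = ~True = False
c ^ f = False ^ False = False
f -> (c ^ f) = False -> False = True
(f -> (c ^ f)) -> d = True -> False = False
((f -> (c ^ f)) -> d) ^ d = False ^ False = False
~(((f -> (c ^ f)) -> d) ^ d) = ~False = True
f & d = False & False = False
f <-> (f & d) = False <-> False = True
d -> (f <-> (f & d)) = False -> True = True
~(((f -> (c ^ f)) -> d) ^ d) ^ (d -> (f <-> (f & d))) = True ^ True = False
c <-> f = False <-> False = True
(c <-> f) | f = True | False = True
(~(((f -> (c ^ f)) -> d) ^ d) ^ (d -> (f <-> (f & d)))) <-> ((c <-> f) | f) = False <-> True = False
~((c <-> d) <-> ~~(c <-> d)) ^ ((~(((f -> (c ^ f)) -> d) ^ d) ^ (d -> (f <-> (f & d)))) <-> ((c <-> f) | f)) = False ^ False = False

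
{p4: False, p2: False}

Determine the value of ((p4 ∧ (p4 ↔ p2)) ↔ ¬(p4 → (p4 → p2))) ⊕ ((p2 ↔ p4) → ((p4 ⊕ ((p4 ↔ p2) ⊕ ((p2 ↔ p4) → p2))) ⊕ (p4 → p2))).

True

p4 ↔ p2 = False ↔ False = True
p4 ∧ (p4 ↔ p2) = False ∧ True = False
p4 → p2 = False → False = True
p4 → (p4 → p2) = False → True = True
¬(p4 → (p4 → p2)) = ¬True = False
(p4 ∧ (p4 ↔ p2)) ↔ ¬(p4 → (p4 → p2)) = False ↔ False = True
p2 ↔ p4 = False ↔ False = True
p4 ↔ p2 = False ↔ False = True
p2 ↔ p4 = False ↔ False = True
(p2 ↔ p4) → p2 = True → False = False
(p4 ↔ p2) ⊕ ((p2 ↔ p4) → p2) = True ⊕ False = True
p4 ⊕ ((p4 ↔ p2) ⊕ ((p2 ↔ p4) → p2)) = False ⊕ True = True
p4 → p2 = False → False = True
(p4 ⊕ ((p4 ↔ p2) ⊕ ((p2 ↔ p4) → p2))) ⊕ (p4 → p2) = True ⊕ True = False
(p2 ↔ p4) → ((p4 ⊕ ((p4 ↔ p2) ⊕ ((p2 ↔ p4) → p2))) ⊕ (p4 → p2)) = True → False = False
((p4 ∧ (p4 ↔ p2)) ↔ ¬(p4 → (p4 → p2))) ⊕ ((p2 ↔ p4) → ((p4 ⊕ ((p4 ↔ p2) ⊕ ((p2 ↔ p4) → p2))) ⊕ (p4 → p2))) = True ⊕ False = True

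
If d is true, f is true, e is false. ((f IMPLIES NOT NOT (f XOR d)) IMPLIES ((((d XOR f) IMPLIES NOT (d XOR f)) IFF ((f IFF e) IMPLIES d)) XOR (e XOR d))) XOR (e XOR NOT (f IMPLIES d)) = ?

T

f XOR d = T XOR T = F
NOT (f XOR d) = NOT F = T
NOT NOT (f XOR d) = NOT T = F
f IMPLIES NOT NOT (f XOR d) = T IMPLIES F = F
d XOR f = T XOR T = F
d XOR f = T XOR T = F
NOT (d XOR f) = NOT F = T
(d XOR f) IMPLIES NOT (d XOR f) = F IMPLIES T = T
f IFF e = T IFF F = F
(f IFF e) IMPLIES d = F IMPLIES T = T
((d XOR f) IMPLIES NOT (d XOR f)) IFF ((f IFF e) IMPLIES d) = T IFF T = T
e XOR d = F XOR T = T
(((d XOR f) IMPLIES NOT (d XOR f)) IFF ((f IFF e) IMPLIES d)) XOR (e XOR d) = T XOR T = F
(f IMPLIES NOT NOT (f XOR d)) IMPLIES ((((d XOR f) IMPLIES NOT (d XOR f)) IFF ((f IFF e) IMPLIES d)) XOR (e XOR d)) = F IMPLIES F = T
f IMPLIES d = T IMPLIES T = T
NOT (f IMPLIES d) = NOT T = F
e XOR NOT (f IMPLIES d) = F XOR F = F
((f IMPLIES NOT NOT (f XOR d)) IMPLIES ((((d XOR f) IMPLIES NOT (d XOR f)) IFF ((f IFF e) IMPLIES d)) XOR (e XOR d))) XOR (e XOR NOT (f IMPLIES d)) = T XOR F = T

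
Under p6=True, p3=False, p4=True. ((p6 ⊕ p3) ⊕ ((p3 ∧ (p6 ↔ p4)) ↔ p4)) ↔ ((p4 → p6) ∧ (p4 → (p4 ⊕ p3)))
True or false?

True

Substituting p6=True, p3=False, p4=True:
p6 ⊕ p3 = True ⊕ False = True
p6 ↔ p4 = True ↔ True = True
p3 ∧ (p6 ↔ p4) = False ∧ True = False
(p3 ∧ (p6 ↔ p4)) ↔ p4 = False ↔ True = False
(p6 ⊕ p3) ⊕ ((p3 ∧ (p6 ↔ p4)) ↔ p4) = True ⊕ False = True
p4 → p6 = True → True = True
p4 ⊕ p3 = True ⊕ False = True
p4 → (p4 ⊕ p3) = True → True = True
(p4 → p6) ∧ (p4 → (p4 ⊕ p3)) = True ∧ True = True
((p6 ⊕ p3) ⊕ ((p3 ∧ (p6 ↔ p4)) ↔ p4)) ↔ ((p4 → p6) ∧ (p4 → (p4 ⊕ p3))) = True ↔ True = True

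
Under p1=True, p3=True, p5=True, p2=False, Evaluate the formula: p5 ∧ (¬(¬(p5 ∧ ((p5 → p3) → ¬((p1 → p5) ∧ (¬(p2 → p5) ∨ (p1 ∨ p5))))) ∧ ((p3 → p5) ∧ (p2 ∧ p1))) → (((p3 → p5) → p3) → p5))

p5 → p3 = True → True = True
p1 → p5 = True → True = True
p2 → p5 = False → True = True
¬(p2 → p5) = ¬True = False
p1 ∨ p5 = True ∨ True = True
¬(p2 → p5) ∨ (p1 ∨ p5) = False ∨ True = True
(p1 → p5) ∧ (¬(p2 → p5) ∨ (p1 ∨ p5)) = True ∧ True = True
¬((p1 → p5) ∧ (¬(p2 → p5) ∨ (p1 ∨ p5))) = ¬True = False
(p5 → p3) → ¬((p1 → p5) ∧ (¬(p2 → p5) ∨ (p1 ∨ p5))) = True → False = False
p5 ∧ ((p5 → p3) → ¬((p1 → p5) ∧ (¬(p2 → p5) ∨ (p1 ∨ p5)))) = True ∧ False = False
¬(p5 ∧ ((p5 → p3) → ¬((p1 → p5) ∧ (¬(p2 → p5) ∨ (p1 ∨ p5))))) = ¬False = True
p3 → p5 = True → True = True
p2 ∧ p1 = False ∧ True = False
(p3 → p5) ∧ (p2 ∧ p1) = True ∧ False = False
¬(p5 ∧ ((p5 → p3) → ¬((p1 → p5) ∧ (¬(p2 → p5) ∨ (p1 ∨ p5))))) ∧ ((p3 → p5) ∧ (p2 ∧ p1)) = True ∧ False = False
¬(¬(p5 ∧ ((p5 → p3) → ¬((p1 → p5) ∧ (¬(p2 → p5) ∨ (p1 ∨ p5))))) ∧ ((p3 → p5) ∧ (p2 ∧ p1))) = ¬False = True
p3 → p5 = True → True = True
(p3 → p5) → p3 = True → True = True
((p3 → p5) → p3) → p5 = True → True = True
¬(¬(p5 ∧ ((p5 → p3) → ¬((p1 → p5) ∧ (¬(p2 → p5) ∨ (p1 ∨ p5))))) ∧ ((p3 → p5) ∧ (p2 ∧ p1))) → (((p3 → p5) → p3) → p5) = True → True = True
p5 ∧ (¬(¬(p5 ∧ ((p5 → p3) → ¬((p1 → p5) ∧ (¬(p2 → p5) ∨ (p1 ∨ p5))))) ∧ ((p3 → p5) ∧ (p2 ∧ p1))) → (((p3 → p5) → p3) → p5)) = True ∧ True = True

True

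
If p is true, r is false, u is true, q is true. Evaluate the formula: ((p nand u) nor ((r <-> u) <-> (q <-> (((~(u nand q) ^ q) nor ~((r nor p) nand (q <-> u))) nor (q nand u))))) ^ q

Substituting p=1, r=0, u=1, q=1:
p nand u = 1 nand 1 = 0
r <-> u = 0 <-> 1 = 0
u nand q = 1 nand 1 = 0
~(u nand q) = ~0 = 1
~(u nand q) ^ q = 1 ^ 1 = 0
r nor p = 0 nor 1 = 0
q <-> u = 1 <-> 1 = 1
(r nor p) nand (q <-> u) = 0 nand 1 = 1
~((r nor p) nand (q <-> u)) = ~1 = 0
(~(u nand q) ^ q) nor ~((r nor p) nand (q <-> u)) = 0 nor 0 = 1
q nand u = 1 nand 1 = 0
((~(u nand q) ^ q) nor ~((r nor p) nand (q <-> u))) nor (q nand u) = 1 nor 0 = 0
q <-> (((~(u nand q) ^ q) nor ~((r nor p) nand (q <-> u))) nor (q nand u)) = 1 <-> 0 = 0
(r <-> u) <-> (q <-> (((~(u nand q) ^ q) nor ~((r nor p) nand (q <-> u))) nor (q nand u))) = 0 <-> 0 = 1
(p nand u) nor ((r <-> u) <-> (q <-> (((~(u nand q) ^ q) nor ~((r nor p) nand (q <-> u))) nor (q nand u)))) = 0 nor 1 = 0
((p nand u) nor ((r <-> u) <-> (q <-> (((~(u nand q) ^ q) nor ~((r nor p) nand (q <-> u))) nor (q nand u))))) ^ q = 0 ^ 1 = 1

1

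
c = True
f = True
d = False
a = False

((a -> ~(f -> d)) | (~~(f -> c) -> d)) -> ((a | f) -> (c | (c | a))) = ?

True

f -> d = True -> False = False
~(f -> d) = ~False = True
a -> ~(f -> d) = False -> True = True
f -> c = True -> True = True
~(f -> c) = ~True = False
~~(f -> c) = ~False = True
~~(f -> c) -> d = True -> False = False
(a -> ~(f -> d)) | (~~(f -> c) -> d) = True | False = True
a | f = False | True = True
c | a = True | False = True
c | (c | a) = True | True = True
(a | f) -> (c | (c | a)) = True -> True = True
((a -> ~(f -> d)) | (~~(f -> c) -> d)) -> ((a | f) -> (c | (c | a))) = True -> True = True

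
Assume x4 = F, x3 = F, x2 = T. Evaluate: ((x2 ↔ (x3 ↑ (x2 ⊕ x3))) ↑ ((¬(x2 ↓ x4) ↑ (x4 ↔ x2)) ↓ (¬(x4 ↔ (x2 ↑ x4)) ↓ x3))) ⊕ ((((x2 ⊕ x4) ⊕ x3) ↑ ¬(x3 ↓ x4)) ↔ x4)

Substituting x4=F, x3=F, x2=T:
x2 ⊕ x3 = T ⊕ F = T
x3 ↑ (x2 ⊕ x3) = F ↑ T = T
x2 ↔ (x3 ↑ (x2 ⊕ x3)) = T ↔ T = T
x2 ↓ x4 = T ↓ F = F
¬(x2 ↓ x4) = ¬F = T
x4 ↔ x2 = F ↔ T = F
¬(x2 ↓ x4) ↑ (x4 ↔ x2) = T ↑ F = T
x2 ↑ x4 = T ↑ F = T
x4 ↔ (x2 ↑ x4) = F ↔ T = F
¬(x4 ↔ (x2 ↑ x4)) = ¬F = T
¬(x4 ↔ (x2 ↑ x4)) ↓ x3 = T ↓ F = F
(¬(x2 ↓ x4) ↑ (x4 ↔ x2)) ↓ (¬(x4 ↔ (x2 ↑ x4)) ↓ x3) = T ↓ F = F
(x2 ↔ (x3 ↑ (x2 ⊕ x3))) ↑ ((¬(x2 ↓ x4) ↑ (x4 ↔ x2)) ↓ (¬(x4 ↔ (x2 ↑ x4)) ↓ x3)) = T ↑ F = T
x2 ⊕ x4 = T ⊕ F = T
(x2 ⊕ x4) ⊕ x3 = T ⊕ F = T
x3 ↓ x4 = F ↓ F = T
¬(x3 ↓ x4) = ¬T = F
((x2 ⊕ x4) ⊕ x3) ↑ ¬(x3 ↓ x4) = T ↑ F = T
(((x2 ⊕ x4) ⊕ x3) ↑ ¬(x3 ↓ x4)) ↔ x4 = T ↔ F = F
((x2 ↔ (x3 ↑ (x2 ⊕ x3))) ↑ ((¬(x2 ↓ x4) ↑ (x4 ↔ x2)) ↓ (¬(x4 ↔ (x2 ↑ x4)) ↓ x3))) ⊕ ((((x2 ⊕ x4) ⊕ x3) ↑ ¬(x3 ↓ x4)) ↔ x4) = T ⊕ F = T

T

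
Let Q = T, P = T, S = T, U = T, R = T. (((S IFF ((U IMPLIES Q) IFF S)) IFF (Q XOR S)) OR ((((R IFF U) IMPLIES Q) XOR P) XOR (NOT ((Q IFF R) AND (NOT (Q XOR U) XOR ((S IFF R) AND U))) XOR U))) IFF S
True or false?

U IMPLIES Q = T IMPLIES T = T
(U IMPLIES Q) IFF S = T IFF T = T
S IFF ((U IMPLIES Q) IFF S) = T IFF T = T
Q XOR S = T XOR T = F
(S IFF ((U IMPLIES Q) IFF S)) IFF (Q XOR S) = T IFF F = F
R IFF U = T IFF T = T
(R IFF U) IMPLIES Q = T IMPLIES T = T
((R IFF U) IMPLIES Q) XOR P = T XOR T = F
Q IFF R = T IFF T = T
Q XOR U = T XOR T = F
NOT (Q XOR U) = NOT F = T
S IFF R = T IFF T = T
(S IFF R) AND U = T AND T = T
NOT (Q XOR U) XOR ((S IFF R) AND U) = T XOR T = F
(Q IFF R) AND (NOT (Q XOR U) XOR ((S IFF R) AND U)) = T AND F = F
NOT ((Q IFF R) AND (NOT (Q XOR U) XOR ((S IFF R) AND U))) = NOT F = T
NOT ((Q IFF R) AND (NOT (Q XOR U) XOR ((S IFF R) AND U))) XOR U = T XOR T = F
(((R IFF U) IMPLIES Q) XOR P) XOR (NOT ((Q IFF R) AND (NOT (Q XOR U) XOR ((S IFF R) AND U))) XOR U) = F XOR F = F
((S IFF ((U IMPLIES Q) IFF S)) IFF (Q XOR S)) OR ((((R IFF U) IMPLIES Q) XOR P) XOR (NOT ((Q IFF R) AND (NOT (Q XOR U) XOR ((S IFF R) AND U))) XOR U)) = F OR F = F
(((S IFF ((U IMPLIES Q) IFF S)) IFF (Q XOR S)) OR ((((R IFF U) IMPLIES Q) XOR P) XOR (NOT ((Q IFF R) AND (NOT (Q XOR U) XOR ((S IFF R) AND U))) XOR U))) IFF S = F IFF T = F

F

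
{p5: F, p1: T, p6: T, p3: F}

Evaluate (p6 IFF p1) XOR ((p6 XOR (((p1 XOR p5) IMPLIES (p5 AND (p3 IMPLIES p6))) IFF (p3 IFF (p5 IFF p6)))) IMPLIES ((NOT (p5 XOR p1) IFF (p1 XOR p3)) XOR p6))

p6 IFF p1 = T IFF T = T
p1 XOR p5 = T XOR F = T
p3 IMPLIES p6 = F IMPLIES T = T
p5 AND (p3 IMPLIES p6) = F AND T = F
(p1 XOR p5) IMPLIES (p5 AND (p3 IMPLIES p6)) = T IMPLIES F = F
p5 IFF p6 = F IFF T = F
p3 IFF (p5 IFF p6) = F IFF F = T
((p1 XOR p5) IMPLIES (p5 AND (p3 IMPLIES p6))) IFF (p3 IFF (p5 IFF p6)) = F IFF T = F
p6 XOR (((p1 XOR p5) IMPLIES (p5 AND (p3 IMPLIES p6))) IFF (p3 IFF (p5 IFF p6))) = T XOR F = T
p5 XOR p1 = F XOR T = T
NOT (p5 XOR p1) = NOT T = F
p1 XOR p3 = T XOR F = T
NOT (p5 XOR p1) IFF (p1 XOR p3) = F IFF T = F
(NOT (p5 XOR p1) IFF (p1 XOR p3)) XOR p6 = F XOR T = T
(p6 XOR (((p1 XOR p5) IMPLIES (p5 AND (p3 IMPLIES p6))) IFF (p3 IFF (p5 IFF p6)))) IMPLIES ((NOT (p5 XOR p1) IFF (p1 XOR p3)) XOR p6) = T IMPLIES T = T
(p6 IFF p1) XOR ((p6 XOR (((p1 XOR p5) IMPLIES (p5 AND (p3 IMPLIES p6))) IFF (p3 IFF (p5 IFF p6)))) IMPLIES ((NOT (p5 XOR p1) IFF (p1 XOR p3)) XOR p6)) = T XOR T = F

F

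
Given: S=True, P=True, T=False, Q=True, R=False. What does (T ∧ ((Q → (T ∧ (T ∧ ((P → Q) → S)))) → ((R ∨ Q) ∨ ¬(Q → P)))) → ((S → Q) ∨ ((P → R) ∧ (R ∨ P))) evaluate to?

P → Q = True → True = True
(P → Q) → S = True → True = True
T ∧ ((P → Q) → S) = False ∧ True = False
T ∧ (T ∧ ((P → Q) → S)) = False ∧ False = False
Q → (T ∧ (T ∧ ((P → Q) → S))) = True → False = False
R ∨ Q = False ∨ True = True
Q → P = True → True = True
¬(Q → P) = ¬True = False
(R ∨ Q) ∨ ¬(Q → P) = True ∨ False = True
(Q → (T ∧ (T ∧ ((P → Q) → S)))) → ((R ∨ Q) ∨ ¬(Q → P)) = False → True = True
T ∧ ((Q → (T ∧ (T ∧ ((P → Q) → S)))) → ((R ∨ Q) ∨ ¬(Q → P))) = False ∧ True = False
S → Q = True → True = True
P → R = True → False = False
R ∨ P = False ∨ True = True
(P → R) ∧ (R ∨ P) = False ∧ True = False
(S → Q) ∨ ((P → R) ∧ (R ∨ P)) = True ∨ False = True
(T ∧ ((Q → (T ∧ (T ∧ ((P → Q) → S)))) → ((R ∨ Q) ∨ ¬(Q → P)))) → ((S → Q) ∨ ((P → R) ∧ (R ∨ P))) = False → True = True

True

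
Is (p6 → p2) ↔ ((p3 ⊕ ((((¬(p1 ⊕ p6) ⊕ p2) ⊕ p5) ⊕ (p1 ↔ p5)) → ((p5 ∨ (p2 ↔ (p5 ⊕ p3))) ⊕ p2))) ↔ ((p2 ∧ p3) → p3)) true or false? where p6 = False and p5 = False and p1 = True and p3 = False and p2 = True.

p6 → p2 = False → True = True
p1 ⊕ p6 = True ⊕ False = True
¬(p1 ⊕ p6) = ¬True = False
¬(p1 ⊕ p6) ⊕ p2 = False ⊕ True = True
(¬(p1 ⊕ p6) ⊕ p2) ⊕ p5 = True ⊕ False = True
p1 ↔ p5 = True ↔ False = False
((¬(p1 ⊕ p6) ⊕ p2) ⊕ p5) ⊕ (p1 ↔ p5) = True ⊕ False = True
p5 ⊕ p3 = False ⊕ False = False
p2 ↔ (p5 ⊕ p3) = True ↔ False = False
p5 ∨ (p2 ↔ (p5 ⊕ p3)) = False ∨ False = False
(p5 ∨ (p2 ↔ (p5 ⊕ p3))) ⊕ p2 = False ⊕ True = True
(((¬(p1 ⊕ p6) ⊕ p2) ⊕ p5) ⊕ (p1 ↔ p5)) → ((p5 ∨ (p2 ↔ (p5 ⊕ p3))) ⊕ p2) = True → True = True
p3 ⊕ ((((¬(p1 ⊕ p6) ⊕ p2) ⊕ p5) ⊕ (p1 ↔ p5)) → ((p5 ∨ (p2 ↔ (p5 ⊕ p3))) ⊕ p2)) = False ⊕ True = True
p2 ∧ p3 = True ∧ False = False
(p2 ∧ p3) → p3 = False → False = True
(p3 ⊕ ((((¬(p1 ⊕ p6) ⊕ p2) ⊕ p5) ⊕ (p1 ↔ p5)) → ((p5 ∨ (p2 ↔ (p5 ⊕ p3))) ⊕ p2))) ↔ ((p2 ∧ p3) → p3) = True ↔ True = True
(p6 → p2) ↔ ((p3 ⊕ ((((¬(p1 ⊕ p6) ⊕ p2) ⊕ p5) ⊕ (p1 ↔ p5)) → ((p5 ∨ (p2 ↔ (p5 ⊕ p3))) ⊕ p2))) ↔ ((p2 ∧ p3) → p3)) = True ↔ True = True

True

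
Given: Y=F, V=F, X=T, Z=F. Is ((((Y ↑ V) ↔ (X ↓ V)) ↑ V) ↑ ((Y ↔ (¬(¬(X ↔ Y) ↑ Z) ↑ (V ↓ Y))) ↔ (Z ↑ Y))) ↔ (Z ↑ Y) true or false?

Substituting Y=F, V=F, X=T, Z=F:
Y ↑ V = F ↑ F = T
X ↓ V = T ↓ F = F
(Y ↑ V) ↔ (X ↓ V) = T ↔ F = F
((Y ↑ V) ↔ (X ↓ V)) ↑ V = F ↑ F = T
X ↔ Y = T ↔ F = F
¬(X ↔ Y) = ¬F = T
¬(X ↔ Y) ↑ Z = T ↑ F = T
¬(¬(X ↔ Y) ↑ Z) = ¬T = F
V ↓ Y = F ↓ F = T
¬(¬(X ↔ Y) ↑ Z) ↑ (V ↓ Y) = F ↑ T = T
Y ↔ (¬(¬(X ↔ Y) ↑ Z) ↑ (V ↓ Y)) = F ↔ T = F
Z ↑ Y = F ↑ F = T
(Y ↔ (¬(¬(X ↔ Y) ↑ Z) ↑ (V ↓ Y))) ↔ (Z ↑ Y) = F ↔ T = F
(((Y ↑ V) ↔ (X ↓ V)) ↑ V) ↑ ((Y ↔ (¬(¬(X ↔ Y) ↑ Z) ↑ (V ↓ Y))) ↔ (Z ↑ Y)) = T ↑ F = T
Z ↑ Y = F ↑ F = T
((((Y ↑ V) ↔ (X ↓ V)) ↑ V) ↑ ((Y ↔ (¬(¬(X ↔ Y) ↑ Z) ↑ (V ↓ Y))) ↔ (Z ↑ Y))) ↔ (Z ↑ Y) = T ↔ T = T

T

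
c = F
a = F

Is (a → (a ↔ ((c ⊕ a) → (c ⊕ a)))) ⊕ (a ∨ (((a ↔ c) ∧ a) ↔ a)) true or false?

F

Substituting c=F, a=F:
c ⊕ a = F ⊕ F = F
c ⊕ a = F ⊕ F = F
(c ⊕ a) → (c ⊕ a) = F → F = T
a ↔ ((c ⊕ a) → (c ⊕ a)) = F ↔ T = F
a → (a ↔ ((c ⊕ a) → (c ⊕ a))) = F → F = T
a ↔ c = F ↔ F = T
(a ↔ c) ∧ a = T ∧ F = F
((a ↔ c) ∧ a) ↔ a = F ↔ F = T
a ∨ (((a ↔ c) ∧ a) ↔ a) = F ∨ T = T
(a → (a ↔ ((c ⊕ a) → (c ⊕ a)))) ⊕ (a ∨ (((a ↔ c) ∧ a) ↔ a)) = T ⊕ T = F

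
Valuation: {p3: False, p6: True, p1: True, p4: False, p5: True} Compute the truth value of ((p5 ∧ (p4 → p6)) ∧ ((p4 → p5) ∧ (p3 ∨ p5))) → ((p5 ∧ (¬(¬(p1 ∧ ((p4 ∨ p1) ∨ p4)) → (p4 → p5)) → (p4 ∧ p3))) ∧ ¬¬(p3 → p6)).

True

p4 → p6 = False → True = True
p5 ∧ (p4 → p6) = True ∧ True = True
p4 → p5 = False → True = True
p3 ∨ p5 = False ∨ True = True
(p4 → p5) ∧ (p3 ∨ p5) = True ∧ True = True
(p5 ∧ (p4 → p6)) ∧ ((p4 → p5) ∧ (p3 ∨ p5)) = True ∧ True = True
p4 ∨ p1 = False ∨ True = True
(p4 ∨ p1) ∨ p4 = True ∨ False = True
p1 ∧ ((p4 ∨ p1) ∨ p4) = True ∧ True = True
¬(p1 ∧ ((p4 ∨ p1) ∨ p4)) = ¬True = False
p4 → p5 = False → True = True
¬(p1 ∧ ((p4 ∨ p1) ∨ p4)) → (p4 → p5) = False → True = True
¬(¬(p1 ∧ ((p4 ∨ p1) ∨ p4)) → (p4 → p5)) = ¬True = False
p4 ∧ p3 = False ∧ False = False
¬(¬(p1 ∧ ((p4 ∨ p1) ∨ p4)) → (p4 → p5)) → (p4 ∧ p3) = False → False = True
p5 ∧ (¬(¬(p1 ∧ ((p4 ∨ p1) ∨ p4)) → (p4 → p5)) → (p4 ∧ p3)) = True ∧ True = True
p3 → p6 = False → True = True
¬(p3 → p6) = ¬True = False
¬¬(p3 → p6) = ¬False = True
(p5 ∧ (¬(¬(p1 ∧ ((p4 ∨ p1) ∨ p4)) → (p4 → p5)) → (p4 ∧ p3))) ∧ ¬¬(p3 → p6) = True ∧ True = True
((p5 ∧ (p4 → p6)) ∧ ((p4 → p5) ∧ (p3 ∨ p5))) → ((p5 ∧ (¬(¬(p1 ∧ ((p4 ∨ p1) ∨ p4)) → (p4 → p5)) → (p4 ∧ p3))) ∧ ¬¬(p3 → p6)) = True → True = True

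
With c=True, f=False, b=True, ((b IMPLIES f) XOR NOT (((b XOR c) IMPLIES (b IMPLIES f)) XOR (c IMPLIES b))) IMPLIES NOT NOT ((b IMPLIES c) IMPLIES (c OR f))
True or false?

Substituting c=True, f=False, b=True:
b IMPLIES f = True IMPLIES False = False
b XOR c = True XOR True = False
b IMPLIES f = True IMPLIES False = False
(b XOR c) IMPLIES (b IMPLIES f) = False IMPLIES False = True
c IMPLIES b = True IMPLIES True = True
((b XOR c) IMPLIES (b IMPLIES f)) XOR (c IMPLIES b) = True XOR True = False
NOT (((b XOR c) IMPLIES (b IMPLIES f)) XOR (c IMPLIES b)) = NOT False = True
(b IMPLIES f) XOR NOT (((b XOR c) IMPLIES (b IMPLIES f)) XOR (c IMPLIES b)) = False XOR True = True
b IMPLIES c = True IMPLIES True = True
c OR f = True OR False = True
(b IMPLIES c) IMPLIES (c OR f) = True IMPLIES True = True
NOT ((b IMPLIES c) IMPLIES (c OR f)) = NOT True = False
NOT NOT ((b IMPLIES c) IMPLIES (c OR f)) = NOT False = True
((b IMPLIES f) XOR NOT (((b XOR c) IMPLIES (b IMPLIES f)) XOR (c IMPLIES b))) IMPLIES NOT NOT ((b IMPLIES c) IMPLIES (c OR f)) = True IMPLIES True = True

True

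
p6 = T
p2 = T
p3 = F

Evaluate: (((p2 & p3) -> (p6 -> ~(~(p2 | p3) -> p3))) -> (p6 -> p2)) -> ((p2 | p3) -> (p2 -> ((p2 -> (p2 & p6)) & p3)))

F

p2 & p3 = T & F = F
p2 | p3 = T | F = T
~(p2 | p3) = ~T = F
~(p2 | p3) -> p3 = F -> F = T
~(~(p2 | p3) -> p3) = ~T = F
p6 -> ~(~(p2 | p3) -> p3) = T -> F = F
(p2 & p3) -> (p6 -> ~(~(p2 | p3) -> p3)) = F -> F = T
p6 -> p2 = T -> T = T
((p2 & p3) -> (p6 -> ~(~(p2 | p3) -> p3))) -> (p6 -> p2) = T -> T = T
p2 | p3 = T | F = T
p2 & p6 = T & T = T
p2 -> (p2 & p6) = T -> T = T
(p2 -> (p2 & p6)) & p3 = T & F = F
p2 -> ((p2 -> (p2 & p6)) & p3) = T -> F = F
(p2 | p3) -> (p2 -> ((p2 -> (p2 & p6)) & p3)) = T -> F = F
(((p2 & p3) -> (p6 -> ~(~(p2 | p3) -> p3))) -> (p6 -> p2)) -> ((p2 | p3) -> (p2 -> ((p2 -> (p2 & p6)) & p3))) = T -> F = F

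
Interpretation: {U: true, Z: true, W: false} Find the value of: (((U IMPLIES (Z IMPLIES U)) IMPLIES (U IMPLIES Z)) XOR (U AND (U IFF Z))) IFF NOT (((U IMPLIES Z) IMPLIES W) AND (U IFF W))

false

Z IMPLIES U = true IMPLIES true = true
U IMPLIES (Z IMPLIES U) = true IMPLIES true = true
U IMPLIES Z = true IMPLIES true = true
(U IMPLIES (Z IMPLIES U)) IMPLIES (U IMPLIES Z) = true IMPLIES true = true
U IFF Z = true IFF true = true
U AND (U IFF Z) = true AND true = true
((U IMPLIES (Z IMPLIES U)) IMPLIES (U IMPLIES Z)) XOR (U AND (U IFF Z)) = true XOR true = false
U IMPLIES Z = true IMPLIES true = true
(U IMPLIES Z) IMPLIES W = true IMPLIES false = false
U IFF W = true IFF false = false
((U IMPLIES Z) IMPLIES W) AND (U IFF W) = false AND false = false
NOT (((U IMPLIES Z) IMPLIES W) AND (U IFF W)) = NOT false = true
(((U IMPLIES (Z IMPLIES U)) IMPLIES (U IMPLIES Z)) XOR (U AND (U IFF Z))) IFF NOT (((U IMPLIES Z) IMPLIES W) AND (U IFF W)) = false IFF true = false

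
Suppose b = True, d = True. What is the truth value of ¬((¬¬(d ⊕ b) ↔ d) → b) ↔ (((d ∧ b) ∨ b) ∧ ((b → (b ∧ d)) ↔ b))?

False

d ⊕ b = True ⊕ True = False
¬(d ⊕ b) = ¬False = True
¬¬(d ⊕ b) = ¬True = False
¬¬(d ⊕ b) ↔ d = False ↔ True = False
(¬¬(d ⊕ b) ↔ d) → b = False → True = True
¬((¬¬(d ⊕ b) ↔ d) → b) = ¬True = False
d ∧ b = True ∧ True = True
(d ∧ b) ∨ b = True ∨ True = True
b ∧ d = True ∧ True = True
b → (b ∧ d) = True → True = True
(b → (b ∧ d)) ↔ b = True ↔ True = True
((d ∧ b) ∨ b) ∧ ((b → (b ∧ d)) ↔ b) = True ∧ True = True
¬((¬¬(d ⊕ b) ↔ d) → b) ↔ (((d ∧ b) ∨ b) ∧ ((b → (b ∧ d)) ↔ b)) = False ↔ True = False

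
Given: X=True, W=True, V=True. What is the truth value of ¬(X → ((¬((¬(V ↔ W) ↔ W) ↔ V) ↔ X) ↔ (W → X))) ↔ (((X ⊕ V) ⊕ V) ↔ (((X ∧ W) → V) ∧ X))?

False

V ↔ W = True ↔ True = True
¬(V ↔ W) = ¬True = False
¬(V ↔ W) ↔ W = False ↔ True = False
(¬(V ↔ W) ↔ W) ↔ V = False ↔ True = False
¬((¬(V ↔ W) ↔ W) ↔ V) = ¬False = True
¬((¬(V ↔ W) ↔ W) ↔ V) ↔ X = True ↔ True = True
W → X = True → True = True
(¬((¬(V ↔ W) ↔ W) ↔ V) ↔ X) ↔ (W → X) = True ↔ True = True
X → ((¬((¬(V ↔ W) ↔ W) ↔ V) ↔ X) ↔ (W → X)) = True → True = True
¬(X → ((¬((¬(V ↔ W) ↔ W) ↔ V) ↔ X) ↔ (W → X))) = ¬True = False
X ⊕ V = True ⊕ True = False
(X ⊕ V) ⊕ V = False ⊕ True = True
X ∧ W = True ∧ True = True
(X ∧ W) → V = True → True = True
((X ∧ W) → V) ∧ X = True ∧ True = True
((X ⊕ V) ⊕ V) ↔ (((X ∧ W) → V) ∧ X) = True ↔ True = True
¬(X → ((¬((¬(V ↔ W) ↔ W) ↔ V) ↔ X) ↔ (W → X))) ↔ (((X ⊕ V) ⊕ V) ↔ (((X ∧ W) → V) ∧ X)) = False ↔ True = False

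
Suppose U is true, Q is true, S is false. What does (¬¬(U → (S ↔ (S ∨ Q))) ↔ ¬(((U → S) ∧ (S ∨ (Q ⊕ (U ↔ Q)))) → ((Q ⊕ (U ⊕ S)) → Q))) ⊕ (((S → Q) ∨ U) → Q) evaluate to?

S ∨ Q = False ∨ True = True
S ↔ (S ∨ Q) = False ↔ True = False
U → (S ↔ (S ∨ Q)) = True → False = False
¬(U → (S ↔ (S ∨ Q))) = ¬False = True
¬¬(U → (S ↔ (S ∨ Q))) = ¬True = False
U → S = True → False = False
U ↔ Q = True ↔ True = True
Q ⊕ (U ↔ Q) = True ⊕ True = False
S ∨ (Q ⊕ (U ↔ Q)) = False ∨ False = False
(U → S) ∧ (S ∨ (Q ⊕ (U ↔ Q))) = False ∧ False = False
U ⊕ S = True ⊕ False = True
Q ⊕ (U ⊕ S) = True ⊕ True = False
(Q ⊕ (U ⊕ S)) → Q = False → True = True
((U → S) ∧ (S ∨ (Q ⊕ (U ↔ Q)))) → ((Q ⊕ (U ⊕ S)) → Q) = False → True = True
¬(((U → S) ∧ (S ∨ (Q ⊕ (U ↔ Q)))) → ((Q ⊕ (U ⊕ S)) → Q)) = ¬True = False
¬¬(U → (S ↔ (S ∨ Q))) ↔ ¬(((U → S) ∧ (S ∨ (Q ⊕ (U ↔ Q)))) → ((Q ⊕ (U ⊕ S)) → Q)) = False ↔ False = True
S → Q = False → True = True
(S → Q) ∨ U = True ∨ True = True
((S → Q) ∨ U) → Q = True → True = True
(¬¬(U → (S ↔ (S ∨ Q))) ↔ ¬(((U → S) ∧ (S ∨ (Q ⊕ (U ↔ Q)))) → ((Q ⊕ (U ⊕ S)) → Q))) ⊕ (((S → Q) ∨ U) → Q) = True ⊕ True = False

False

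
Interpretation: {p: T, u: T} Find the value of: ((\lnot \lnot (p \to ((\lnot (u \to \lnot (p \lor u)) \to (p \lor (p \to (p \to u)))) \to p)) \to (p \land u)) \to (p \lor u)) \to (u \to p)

T

Substituting p=T, u=T:
p \lor u = T \lor T = T
\lnot (p \lor u) = \lnot T = F
u \to \lnot (p \lor u) = T \to F = F
\lnot (u \to \lnot (p \lor u)) = \lnot F = T
p \to u = T \to T = T
p \to (p \to u) = T \to T = T
p \lor (p \to (p \to u)) = T \lor T = T
\lnot (u \to \lnot (p \lor u)) \to (p \lor (p \to (p \to u))) = T \to T = T
(\lnot (u \to \lnot (p \lor u)) \to (p \lor (p \to (p \to u)))) \to p = T \to T = T
p \to ((\lnot (u \to \lnot (p \lor u)) \to (p \lor (p \to (p \to u)))) \to p) = T \to T = T
\lnot (p \to ((\lnot (u \to \lnot (p \lor u)) \to (p \lor (p \to (p \to u)))) \to p)) = \lnot T = F
\lnot \lnot (p \to ((\lnot (u \to \lnot (p \lor u)) \to (p \lor (p \to (p \to u)))) \to p)) = \lnot F = T
p \land u = T \land T = T
\lnot \lnot (p \to ((\lnot (u \to \lnot (p \lor u)) \to (p \lor (p \to (p \to u)))) \to p)) \to (p \land u) = T \to T = T
p \lor u = T \lor T = T
(\lnot \lnot (p \to ((\lnot (u \to \lnot (p \lor u)) \to (p \lor (p \to (p \to u)))) \to p)) \to (p \land u)) \to (p \lor u) = T \to T = T
u \to p = T \to T = T
((\lnot \lnot (p \to ((\lnot (u \to \lnot (p \lor u)) \to (p \lor (p \to (p \to u)))) \to p)) \to (p \land u)) \to (p \lor u)) \to (u \to p) = T \to T = T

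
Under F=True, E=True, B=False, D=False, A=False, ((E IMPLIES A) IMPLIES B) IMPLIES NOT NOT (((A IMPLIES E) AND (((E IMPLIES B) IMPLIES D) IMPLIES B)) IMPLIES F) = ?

True

Substituting F=True, E=True, B=False, D=False, A=False:
E IMPLIES A = True IMPLIES False = False
(E IMPLIES A) IMPLIES B = False IMPLIES False = True
A IMPLIES E = False IMPLIES True = True
E IMPLIES B = True IMPLIES False = False
(E IMPLIES B) IMPLIES D = False IMPLIES False = True
((E IMPLIES B) IMPLIES D) IMPLIES B = True IMPLIES False = False
(A IMPLIES E) AND (((E IMPLIES B) IMPLIES D) IMPLIES B) = True AND False = False
((A IMPLIES E) AND (((E IMPLIES B) IMPLIES D) IMPLIES B)) IMPLIES F = False IMPLIES True = True
NOT (((A IMPLIES E) AND (((E IMPLIES B) IMPLIES D) IMPLIES B)) IMPLIES F) = NOT True = False
NOT NOT (((A IMPLIES E) AND (((E IMPLIES B) IMPLIES D) IMPLIES B)) IMPLIES F) = NOT False = True
((E IMPLIES A) IMPLIES B) IMPLIES NOT NOT (((A IMPLIES E) AND (((E IMPLIES B) IMPLIES D) IMPLIES B)) IMPLIES F) = True IMPLIES True = True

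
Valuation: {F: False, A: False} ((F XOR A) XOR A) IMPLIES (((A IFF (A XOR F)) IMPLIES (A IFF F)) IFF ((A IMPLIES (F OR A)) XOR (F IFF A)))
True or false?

True

F XOR A = False XOR False = False
(F XOR A) XOR A = False XOR False = False
A XOR F = False XOR False = False
A IFF (A XOR F) = False IFF False = True
A IFF F = False IFF False = True
(A IFF (A XOR F)) IMPLIES (A IFF F) = True IMPLIES True = True
F OR A = False OR False = False
A IMPLIES (F OR A) = False IMPLIES False = True
F IFF A = False IFF False = True
(A IMPLIES (F OR A)) XOR (F IFF A) = True XOR True = False
((A IFF (A XOR F)) IMPLIES (A IFF F)) IFF ((A IMPLIES (F OR A)) XOR (F IFF A)) = True IFF False = False
((F XOR A) XOR A) IMPLIES (((A IFF (A XOR F)) IMPLIES (A IFF F)) IFF ((A IMPLIES (F OR A)) XOR (F IFF A))) = False IMPLIES False = True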